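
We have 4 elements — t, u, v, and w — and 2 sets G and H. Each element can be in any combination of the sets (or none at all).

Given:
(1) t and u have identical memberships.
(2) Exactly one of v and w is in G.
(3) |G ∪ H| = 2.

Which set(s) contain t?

t: none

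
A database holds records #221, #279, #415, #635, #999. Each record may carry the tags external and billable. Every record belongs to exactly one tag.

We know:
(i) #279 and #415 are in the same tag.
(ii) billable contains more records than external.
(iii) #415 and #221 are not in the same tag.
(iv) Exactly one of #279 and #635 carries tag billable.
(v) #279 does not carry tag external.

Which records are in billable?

billable = {#279, #415, #999}

From (v): #279 ∉ external.
(i): #415 matches #279: #415 ∉ external.
Only one tag left: #279 ∈ billable.
Only one tag left: #415 ∈ billable.
(iii): #221 ∉ billable.
(iv) (exactly one): #635 ∉ billable.
Only one tag left: #221 ∈ external.
Only one tag left: #635 ∈ external.
Suppose #999 ∉ billable: no assignment then satisfies all the clues, so #999 ∈ billable.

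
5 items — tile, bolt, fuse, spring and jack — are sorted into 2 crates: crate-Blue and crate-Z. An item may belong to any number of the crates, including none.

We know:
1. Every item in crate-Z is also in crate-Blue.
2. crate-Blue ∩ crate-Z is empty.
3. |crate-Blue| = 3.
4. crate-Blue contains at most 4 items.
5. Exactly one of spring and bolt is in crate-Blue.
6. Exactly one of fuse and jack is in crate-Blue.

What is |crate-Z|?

0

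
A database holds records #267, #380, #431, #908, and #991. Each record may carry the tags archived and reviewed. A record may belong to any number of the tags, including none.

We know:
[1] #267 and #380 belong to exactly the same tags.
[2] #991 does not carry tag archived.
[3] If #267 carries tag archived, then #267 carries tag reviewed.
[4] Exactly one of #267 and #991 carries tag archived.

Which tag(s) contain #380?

From (2): #991 ∉ archived.
(4) (exactly one): #267 ∈ archived.
(1): #380 matches #267: #380 ∈ archived.
(3): #267 ∈ reviewed.
(1): #380 matches #267: #380 ∈ reviewed.

#380: archived, reviewed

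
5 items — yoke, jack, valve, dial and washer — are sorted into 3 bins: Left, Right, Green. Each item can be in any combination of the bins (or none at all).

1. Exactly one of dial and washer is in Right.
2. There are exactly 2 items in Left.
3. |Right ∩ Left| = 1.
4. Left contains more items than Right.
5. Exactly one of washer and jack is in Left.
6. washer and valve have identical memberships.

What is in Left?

Left = {dial, jack}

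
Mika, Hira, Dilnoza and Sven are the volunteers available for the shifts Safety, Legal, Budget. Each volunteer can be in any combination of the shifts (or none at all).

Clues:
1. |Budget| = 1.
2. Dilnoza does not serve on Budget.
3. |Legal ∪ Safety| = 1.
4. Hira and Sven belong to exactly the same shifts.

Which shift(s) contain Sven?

Sven: none

From (2): Dilnoza ∉ Budget.
Suppose Sven ∈ Safety: no assignment then satisfies all the clues, so Sven ∉ Safety.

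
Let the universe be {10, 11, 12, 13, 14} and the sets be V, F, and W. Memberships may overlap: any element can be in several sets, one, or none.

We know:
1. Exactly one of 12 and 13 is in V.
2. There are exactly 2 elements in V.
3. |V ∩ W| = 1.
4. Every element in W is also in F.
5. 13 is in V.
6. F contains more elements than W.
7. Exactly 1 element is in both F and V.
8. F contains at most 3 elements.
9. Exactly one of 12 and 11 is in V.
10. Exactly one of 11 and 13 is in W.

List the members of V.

V = {11, 13}

From (5): 13 ∈ V.
(1) (exactly one): 12 ∉ V.
(9) (exactly one): 11 ∈ V.
(2): V already has 2, so the rest are out.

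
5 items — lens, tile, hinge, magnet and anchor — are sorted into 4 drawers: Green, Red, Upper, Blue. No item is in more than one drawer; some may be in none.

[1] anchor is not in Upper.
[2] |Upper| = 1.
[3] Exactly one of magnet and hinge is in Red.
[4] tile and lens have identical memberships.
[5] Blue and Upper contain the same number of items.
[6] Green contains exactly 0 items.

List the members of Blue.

Blue = {anchor}

From (1): anchor ∉ Upper.
(6): Green already has 0, so the rest are out.
Suppose lens ∈ Blue: no assignment then satisfies all the clues, so lens ∉ Blue.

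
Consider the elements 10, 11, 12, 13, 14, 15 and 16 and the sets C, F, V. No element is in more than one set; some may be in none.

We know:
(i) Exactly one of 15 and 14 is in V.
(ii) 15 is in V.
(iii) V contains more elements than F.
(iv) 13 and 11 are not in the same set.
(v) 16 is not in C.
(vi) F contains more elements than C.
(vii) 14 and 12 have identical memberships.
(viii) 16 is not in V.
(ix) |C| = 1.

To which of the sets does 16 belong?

16: none

From (ii): 15 ∈ V.
From (v): 16 ∉ C.
From (viii): 16 ∉ V.
(i) (exactly one): 14 ∉ V.
(vii): 12 matches 14: 12 ∉ V.
Suppose 16 ∈ F: no assignment then satisfies all the clues, so 16 ∉ F.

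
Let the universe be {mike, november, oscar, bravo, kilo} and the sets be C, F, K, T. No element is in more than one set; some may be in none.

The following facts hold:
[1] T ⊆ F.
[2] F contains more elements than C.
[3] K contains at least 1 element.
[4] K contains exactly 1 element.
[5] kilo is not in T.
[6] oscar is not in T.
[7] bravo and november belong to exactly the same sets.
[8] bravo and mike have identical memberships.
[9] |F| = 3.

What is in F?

From (5): kilo ∉ T.
From (6): oscar ∉ T.
Suppose mike ∉ F: no assignment then satisfies all the clues, so mike ∈ F.

F = {bravo, mike, november}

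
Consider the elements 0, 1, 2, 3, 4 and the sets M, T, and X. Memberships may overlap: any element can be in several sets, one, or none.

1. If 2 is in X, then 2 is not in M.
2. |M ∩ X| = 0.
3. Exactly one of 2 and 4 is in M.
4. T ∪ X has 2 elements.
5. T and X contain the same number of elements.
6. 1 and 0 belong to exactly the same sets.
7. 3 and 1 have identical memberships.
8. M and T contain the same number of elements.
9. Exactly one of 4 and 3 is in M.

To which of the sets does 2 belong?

2: X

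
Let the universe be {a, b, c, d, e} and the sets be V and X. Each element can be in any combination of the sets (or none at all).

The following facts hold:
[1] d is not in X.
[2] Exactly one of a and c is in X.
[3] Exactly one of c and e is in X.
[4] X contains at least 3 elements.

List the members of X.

X = {a, b, e}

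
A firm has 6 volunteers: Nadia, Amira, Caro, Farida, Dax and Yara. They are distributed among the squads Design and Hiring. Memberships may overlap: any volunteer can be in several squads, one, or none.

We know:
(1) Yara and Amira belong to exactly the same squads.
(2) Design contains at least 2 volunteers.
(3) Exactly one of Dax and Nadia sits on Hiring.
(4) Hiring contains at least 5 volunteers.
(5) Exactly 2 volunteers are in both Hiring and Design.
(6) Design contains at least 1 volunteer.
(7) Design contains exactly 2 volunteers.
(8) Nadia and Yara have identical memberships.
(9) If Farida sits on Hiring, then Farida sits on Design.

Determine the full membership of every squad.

Design = {Caro, Farida}; Hiring = {Amira, Caro, Farida, Nadia, Yara}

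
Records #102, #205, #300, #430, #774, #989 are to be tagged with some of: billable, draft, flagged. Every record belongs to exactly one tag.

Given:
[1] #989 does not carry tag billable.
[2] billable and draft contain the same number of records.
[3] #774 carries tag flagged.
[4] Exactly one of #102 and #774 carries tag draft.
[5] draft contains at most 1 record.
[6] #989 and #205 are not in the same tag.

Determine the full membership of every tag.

billable = {#205}; draft = {#102}; flagged = {#300, #430, #774, #989}

From (1): #989 ∉ billable.
From (3): #774 ∈ flagged.
(4) (exactly one): #102 ∈ draft.
(5): draft already has 1, so the rest are out.
Only one tag left: #989 ∈ flagged.
(6): #205 ∉ flagged.
Only one tag left: #205 ∈ billable.
Suppose #300 ∈ billable: no assignment then satisfies all the clues, so #300 ∉ billable.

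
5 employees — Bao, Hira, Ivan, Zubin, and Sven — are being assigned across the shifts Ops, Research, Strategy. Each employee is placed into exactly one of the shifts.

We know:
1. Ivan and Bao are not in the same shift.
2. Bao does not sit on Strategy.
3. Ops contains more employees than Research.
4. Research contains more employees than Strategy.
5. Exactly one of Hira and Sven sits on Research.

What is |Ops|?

3

From (2): Bao ∉ Strategy.
Suppose Hira ∈ Strategy: no assignment then satisfies all the clues, so Hira ∉ Strategy.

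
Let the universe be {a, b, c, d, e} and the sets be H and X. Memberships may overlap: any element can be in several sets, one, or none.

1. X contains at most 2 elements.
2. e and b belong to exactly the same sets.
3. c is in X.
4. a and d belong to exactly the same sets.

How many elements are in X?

1

From (3): c ∈ X.
Suppose a ∈ X: no assignment then satisfies all the clues, so a ∉ X.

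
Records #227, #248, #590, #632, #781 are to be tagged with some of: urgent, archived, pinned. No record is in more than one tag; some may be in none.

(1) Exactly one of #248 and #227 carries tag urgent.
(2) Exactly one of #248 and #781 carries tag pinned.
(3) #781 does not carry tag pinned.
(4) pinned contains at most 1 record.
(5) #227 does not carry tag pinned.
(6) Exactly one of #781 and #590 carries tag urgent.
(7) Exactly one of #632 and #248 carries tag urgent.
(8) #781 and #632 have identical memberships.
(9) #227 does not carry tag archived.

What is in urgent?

urgent = {#227, #632, #781}

From (3): #781 ∉ pinned.
From (5): #227 ∉ pinned.
From (9): #227 ∉ archived.
(2) (exactly one): #248 ∈ pinned.
(4): pinned already has 1, so the rest are out.
(7) (exactly one): #632 ∈ urgent.
(8): #781 matches #632: #781 ∈ urgent.
(1) (exactly one): #227 ∈ urgent.
(6) (exactly one): #590 ∉ urgent.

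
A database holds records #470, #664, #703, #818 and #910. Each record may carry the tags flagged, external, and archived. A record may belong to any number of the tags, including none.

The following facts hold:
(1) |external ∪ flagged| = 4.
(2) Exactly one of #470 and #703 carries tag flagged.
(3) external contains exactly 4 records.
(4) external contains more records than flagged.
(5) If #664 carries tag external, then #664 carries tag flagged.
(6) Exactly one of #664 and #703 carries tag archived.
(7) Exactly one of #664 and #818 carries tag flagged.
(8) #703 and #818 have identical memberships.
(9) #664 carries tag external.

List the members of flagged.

From (9): #664 ∈ external.
(5): #664 ∈ flagged.
(7) (exactly one): #818 ∉ flagged.
(8): #703 matches #818: #703 ∉ flagged.
(2) (exactly one): #470 ∈ flagged.
Suppose #910 ∈ flagged: no assignment then satisfies all the clues, so #910 ∉ flagged.

flagged = {#470, #664}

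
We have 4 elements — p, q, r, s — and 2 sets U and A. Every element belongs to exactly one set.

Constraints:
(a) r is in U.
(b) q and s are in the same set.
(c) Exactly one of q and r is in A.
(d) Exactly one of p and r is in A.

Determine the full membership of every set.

From (a): r ∈ U.
(c) (exactly one): q ∈ A.
(d) (exactly one): p ∈ A.
(b): s matches q: s ∉ U.
(b): s matches q: s ∈ A.

U = {r}; A = {p, q, s}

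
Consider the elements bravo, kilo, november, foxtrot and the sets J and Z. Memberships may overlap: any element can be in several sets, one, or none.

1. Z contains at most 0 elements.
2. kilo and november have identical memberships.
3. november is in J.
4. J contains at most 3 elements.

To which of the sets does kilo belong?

kilo: J

From (3): november ∈ J.
(1): Z already has 0, so the rest are out.
(2): kilo matches november: kilo ∈ J.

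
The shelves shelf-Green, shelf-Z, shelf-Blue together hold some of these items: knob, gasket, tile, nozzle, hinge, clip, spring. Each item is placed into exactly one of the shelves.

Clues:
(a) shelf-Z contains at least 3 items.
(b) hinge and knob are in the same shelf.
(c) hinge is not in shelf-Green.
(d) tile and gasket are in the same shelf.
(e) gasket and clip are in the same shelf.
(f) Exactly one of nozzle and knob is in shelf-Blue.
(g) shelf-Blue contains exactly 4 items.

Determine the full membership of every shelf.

shelf-Green = {}; shelf-Z = {hinge, knob, spring}; shelf-Blue = {clip, gasket, nozzle, tile}

From (c): hinge ∉ shelf-Green.
(b): knob matches hinge: knob ∉ shelf-Green.
Suppose knob ∉ shelf-Z: no assignment then satisfies all the clues, so knob ∈ shelf-Z.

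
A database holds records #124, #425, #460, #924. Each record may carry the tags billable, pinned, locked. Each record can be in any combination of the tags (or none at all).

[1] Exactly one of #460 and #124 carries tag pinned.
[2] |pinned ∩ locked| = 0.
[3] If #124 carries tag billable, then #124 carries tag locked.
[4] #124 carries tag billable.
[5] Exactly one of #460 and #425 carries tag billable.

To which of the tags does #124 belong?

From (4): #124 ∈ billable.
(3): #124 ∈ locked.
Suppose #124 ∈ pinned: no assignment then satisfies all the clues, so #124 ∉ pinned.

#124: billable, locked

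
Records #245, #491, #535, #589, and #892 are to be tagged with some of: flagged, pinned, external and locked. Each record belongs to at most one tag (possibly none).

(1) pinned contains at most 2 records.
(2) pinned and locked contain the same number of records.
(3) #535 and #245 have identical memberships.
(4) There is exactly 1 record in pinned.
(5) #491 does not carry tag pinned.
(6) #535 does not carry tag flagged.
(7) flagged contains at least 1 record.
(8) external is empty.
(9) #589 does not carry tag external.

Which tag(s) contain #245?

#245: none

From (5): #491 ∉ pinned.
From (6): #535 ∉ flagged.
From (9): #589 ∉ external.
(3): #245 matches #535: #245 ∉ flagged.
(8): external already has 0, so the rest are out.
Suppose #245 ∈ pinned: no assignment then satisfies all the clues, so #245 ∉ pinned.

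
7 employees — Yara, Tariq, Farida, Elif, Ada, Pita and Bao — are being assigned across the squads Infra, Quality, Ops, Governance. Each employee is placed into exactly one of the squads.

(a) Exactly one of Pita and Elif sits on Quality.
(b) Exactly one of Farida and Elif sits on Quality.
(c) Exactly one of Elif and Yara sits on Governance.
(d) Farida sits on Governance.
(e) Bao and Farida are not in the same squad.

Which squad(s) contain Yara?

From (d): Farida ∈ Governance.
(b) (exactly one): Elif ∈ Quality.
(c) (exactly one): Yara ∈ Governance.
(e): Bao ∉ Governance.
(a) (exactly one): Pita ∉ Quality.

Yara: Governance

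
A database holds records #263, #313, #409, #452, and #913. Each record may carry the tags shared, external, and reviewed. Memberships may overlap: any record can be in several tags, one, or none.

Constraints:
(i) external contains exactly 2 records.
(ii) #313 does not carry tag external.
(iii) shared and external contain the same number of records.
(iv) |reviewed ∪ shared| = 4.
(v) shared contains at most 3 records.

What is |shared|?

2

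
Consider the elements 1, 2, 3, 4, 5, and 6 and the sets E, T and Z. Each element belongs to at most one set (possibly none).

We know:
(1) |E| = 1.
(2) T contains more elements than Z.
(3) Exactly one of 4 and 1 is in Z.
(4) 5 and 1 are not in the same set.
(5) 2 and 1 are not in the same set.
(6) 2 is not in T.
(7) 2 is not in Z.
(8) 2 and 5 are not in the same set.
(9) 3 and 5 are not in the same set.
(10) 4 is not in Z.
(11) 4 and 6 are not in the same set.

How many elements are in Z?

1

From (6): 2 ∉ T.
From (7): 2 ∉ Z.
From (10): 4 ∉ Z.
(3) (exactly one): 1 ∈ Z.
(4): 5 ∉ Z.
Suppose 3 ∈ Z: no assignment then satisfies all the clues, so 3 ∉ Z.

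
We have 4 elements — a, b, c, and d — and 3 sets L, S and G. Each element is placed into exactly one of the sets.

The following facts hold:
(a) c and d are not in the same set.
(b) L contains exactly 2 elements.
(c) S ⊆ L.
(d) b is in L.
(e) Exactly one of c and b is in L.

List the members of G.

From (d): b ∈ L.
(e) (exactly one): c ∉ L.
(c) contrapositive: c ∉ S.
Only one set left: c ∈ G.
(a): d ∉ G.
Suppose a ∉ G: no assignment then satisfies all the clues, so a ∈ G.

G = {a, c}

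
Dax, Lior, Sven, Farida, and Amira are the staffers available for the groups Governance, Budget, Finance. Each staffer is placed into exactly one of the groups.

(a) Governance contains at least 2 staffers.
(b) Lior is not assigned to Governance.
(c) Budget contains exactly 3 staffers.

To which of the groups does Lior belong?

From (b): Lior ∉ Governance.
Suppose Lior ∉ Budget: no assignment then satisfies all the clues, so Lior ∈ Budget.

Lior: Budget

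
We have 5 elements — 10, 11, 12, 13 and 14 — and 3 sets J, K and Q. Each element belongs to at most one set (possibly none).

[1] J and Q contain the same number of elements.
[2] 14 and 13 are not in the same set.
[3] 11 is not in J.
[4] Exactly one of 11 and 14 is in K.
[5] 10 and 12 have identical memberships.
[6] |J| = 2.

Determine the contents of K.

K = {14}

From (3): 11 ∉ J.
Suppose 10 ∈ K: no assignment then satisfies all the clues, so 10 ∉ K.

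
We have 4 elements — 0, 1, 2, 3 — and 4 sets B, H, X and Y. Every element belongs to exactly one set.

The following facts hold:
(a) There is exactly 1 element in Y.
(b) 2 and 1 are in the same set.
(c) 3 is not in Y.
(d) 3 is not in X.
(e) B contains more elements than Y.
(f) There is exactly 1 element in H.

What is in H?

From (c): 3 ∉ Y.
From (d): 3 ∉ X.
Suppose 0 ∈ H: no assignment then satisfies all the clues, so 0 ∉ H.

H = {3}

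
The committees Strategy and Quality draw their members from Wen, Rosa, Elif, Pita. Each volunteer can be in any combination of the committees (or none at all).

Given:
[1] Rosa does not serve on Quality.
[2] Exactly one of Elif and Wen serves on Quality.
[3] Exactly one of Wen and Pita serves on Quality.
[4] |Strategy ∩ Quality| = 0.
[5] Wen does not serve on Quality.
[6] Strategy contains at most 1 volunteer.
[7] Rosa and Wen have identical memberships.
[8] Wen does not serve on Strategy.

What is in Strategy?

Strategy = {}

From (1): Rosa ∉ Quality.
From (5): Wen ∉ Quality.
From (8): Wen ∉ Strategy.
(2) (exactly one): Elif ∈ Quality.
(3) (exactly one): Pita ∈ Quality.
(7): Rosa matches Wen: Rosa ∉ Strategy.
Suppose Elif ∈ Strategy: no assignment then satisfies all the clues, so Elif ∉ Strategy.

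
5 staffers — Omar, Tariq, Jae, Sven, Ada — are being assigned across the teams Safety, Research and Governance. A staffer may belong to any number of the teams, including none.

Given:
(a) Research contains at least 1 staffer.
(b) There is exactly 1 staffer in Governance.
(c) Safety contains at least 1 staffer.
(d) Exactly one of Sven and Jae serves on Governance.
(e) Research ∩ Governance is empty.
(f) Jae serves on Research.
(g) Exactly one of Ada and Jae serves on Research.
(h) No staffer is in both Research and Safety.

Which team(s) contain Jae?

Jae: Research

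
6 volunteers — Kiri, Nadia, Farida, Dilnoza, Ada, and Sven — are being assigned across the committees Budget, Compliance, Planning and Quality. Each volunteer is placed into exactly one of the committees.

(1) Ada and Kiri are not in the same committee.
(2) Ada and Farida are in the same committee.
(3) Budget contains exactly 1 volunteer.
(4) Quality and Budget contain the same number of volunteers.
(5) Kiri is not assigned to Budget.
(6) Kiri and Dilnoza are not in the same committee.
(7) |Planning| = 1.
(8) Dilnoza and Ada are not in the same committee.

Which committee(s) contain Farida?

Farida: Compliance

From (5): Kiri ∉ Budget.
Suppose Farida ∈ Budget: no assignment then satisfies all the clues, so Farida ∉ Budget.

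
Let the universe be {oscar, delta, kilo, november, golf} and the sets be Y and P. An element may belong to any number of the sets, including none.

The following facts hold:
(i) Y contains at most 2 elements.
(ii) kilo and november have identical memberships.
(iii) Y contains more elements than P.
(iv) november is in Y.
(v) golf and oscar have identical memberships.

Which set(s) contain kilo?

kilo: Y

From (iv): november ∈ Y.
(ii): kilo matches november: kilo ∈ Y.
(i): Y already has 2, so the rest are out.
Suppose kilo ∈ P: no assignment then satisfies all the clues, so kilo ∉ P.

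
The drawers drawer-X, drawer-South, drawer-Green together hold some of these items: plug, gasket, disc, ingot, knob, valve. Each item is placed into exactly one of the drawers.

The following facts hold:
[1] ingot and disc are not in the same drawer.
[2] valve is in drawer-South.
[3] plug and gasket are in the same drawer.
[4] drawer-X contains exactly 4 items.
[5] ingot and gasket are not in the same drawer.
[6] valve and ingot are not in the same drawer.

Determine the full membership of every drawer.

drawer-X = {disc, gasket, knob, plug}; drawer-South = {valve}; drawer-Green = {ingot}

From (2): valve ∈ drawer-South.
(6): ingot ∉ drawer-South.
Suppose plug ∉ drawer-X: no assignment then satisfies all the clues, so plug ∈ drawer-X.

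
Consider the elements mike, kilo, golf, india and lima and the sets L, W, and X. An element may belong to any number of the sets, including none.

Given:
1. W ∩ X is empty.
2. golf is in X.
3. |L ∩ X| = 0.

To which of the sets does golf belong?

From (2): golf ∈ X.
(1) (disjoint): golf ∉ W.
Suppose golf ∈ L: no assignment then satisfies all the clues, so golf ∉ L.

golf: X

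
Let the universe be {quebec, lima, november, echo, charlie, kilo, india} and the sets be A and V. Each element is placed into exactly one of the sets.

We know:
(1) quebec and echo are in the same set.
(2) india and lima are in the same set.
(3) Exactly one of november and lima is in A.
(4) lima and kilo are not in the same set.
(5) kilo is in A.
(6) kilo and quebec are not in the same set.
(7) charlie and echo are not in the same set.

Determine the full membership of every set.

From (5): kilo ∈ A.
(4): lima ∉ A.
(6): quebec ∉ A.
Only one set left: quebec ∈ V.
Only one set left: lima ∈ V.
(1): echo matches quebec: echo ∉ A.
(1): echo matches quebec: echo ∈ V.
(2): india matches lima: india ∉ A.
(2): india matches lima: india ∈ V.
(3) (exactly one): november ∈ A.
(7): charlie ∉ V.
Only one set left: charlie ∈ A.

A = {charlie, kilo, november}; V = {echo, india, lima, quebec}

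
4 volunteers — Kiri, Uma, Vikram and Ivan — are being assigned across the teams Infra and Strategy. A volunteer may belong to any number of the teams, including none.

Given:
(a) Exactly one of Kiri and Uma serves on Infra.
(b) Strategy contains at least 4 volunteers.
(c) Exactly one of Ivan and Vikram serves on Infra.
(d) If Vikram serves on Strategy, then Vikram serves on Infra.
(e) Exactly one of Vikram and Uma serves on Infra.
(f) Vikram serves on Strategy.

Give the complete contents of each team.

Infra = {Kiri, Vikram}; Strategy = {Ivan, Kiri, Uma, Vikram}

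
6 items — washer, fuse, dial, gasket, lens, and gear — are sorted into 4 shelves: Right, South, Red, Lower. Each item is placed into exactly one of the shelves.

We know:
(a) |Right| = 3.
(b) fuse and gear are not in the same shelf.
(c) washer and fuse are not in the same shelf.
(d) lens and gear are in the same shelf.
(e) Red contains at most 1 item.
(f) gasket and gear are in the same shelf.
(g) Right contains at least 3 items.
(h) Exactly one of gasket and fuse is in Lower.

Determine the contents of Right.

Right = {gasket, gear, lens}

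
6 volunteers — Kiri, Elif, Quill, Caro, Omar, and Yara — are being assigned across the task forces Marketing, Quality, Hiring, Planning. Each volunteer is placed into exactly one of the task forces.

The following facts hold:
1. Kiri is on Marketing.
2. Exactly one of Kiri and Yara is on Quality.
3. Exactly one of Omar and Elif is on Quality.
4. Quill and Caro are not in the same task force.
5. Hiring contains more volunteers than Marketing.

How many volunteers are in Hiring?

From (1): Kiri ∈ Marketing.
(2) (exactly one): Yara ∈ Quality.
Suppose Elif ∈ Marketing: no assignment then satisfies all the clues, so Elif ∉ Marketing.

2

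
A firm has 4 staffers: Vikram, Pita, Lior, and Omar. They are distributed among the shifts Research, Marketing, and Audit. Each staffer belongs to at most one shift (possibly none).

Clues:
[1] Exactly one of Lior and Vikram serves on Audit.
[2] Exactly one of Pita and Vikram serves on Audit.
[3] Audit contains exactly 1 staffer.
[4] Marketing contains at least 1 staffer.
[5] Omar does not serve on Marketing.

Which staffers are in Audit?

Audit = {Vikram}

From (5): Omar ∉ Marketing.
Suppose Vikram ∉ Audit: no assignment then satisfies all the clues, so Vikram ∈ Audit.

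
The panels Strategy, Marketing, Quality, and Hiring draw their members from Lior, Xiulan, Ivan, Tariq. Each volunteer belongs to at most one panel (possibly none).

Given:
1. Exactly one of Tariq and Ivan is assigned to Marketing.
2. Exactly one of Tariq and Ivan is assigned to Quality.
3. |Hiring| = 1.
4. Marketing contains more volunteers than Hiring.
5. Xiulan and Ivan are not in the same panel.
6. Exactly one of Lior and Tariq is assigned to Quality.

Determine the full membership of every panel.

Strategy = {}; Marketing = {Ivan, Lior}; Quality = {Tariq}; Hiring = {Xiulan}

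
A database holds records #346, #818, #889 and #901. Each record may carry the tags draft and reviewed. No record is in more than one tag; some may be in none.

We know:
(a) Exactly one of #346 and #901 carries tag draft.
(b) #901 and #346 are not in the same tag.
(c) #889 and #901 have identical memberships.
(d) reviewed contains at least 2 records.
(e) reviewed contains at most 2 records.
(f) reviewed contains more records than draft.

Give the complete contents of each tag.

draft = {#346}; reviewed = {#889, #901}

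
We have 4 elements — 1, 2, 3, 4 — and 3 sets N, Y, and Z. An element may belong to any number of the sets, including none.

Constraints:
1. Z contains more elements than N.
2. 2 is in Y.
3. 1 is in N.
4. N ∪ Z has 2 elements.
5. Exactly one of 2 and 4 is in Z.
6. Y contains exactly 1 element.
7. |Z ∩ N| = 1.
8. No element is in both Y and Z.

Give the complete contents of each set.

N = {1}; Y = {2}; Z = {1, 4}

From (2): 2 ∈ Y.
From (3): 1 ∈ N.
(6): Y already has 1, so the rest are out.
(8) (disjoint): 2 ∉ Z.
(5) (exactly one): 4 ∈ Z.
Suppose 1 ∉ Z: no assignment then satisfies all the clues, so 1 ∈ Z.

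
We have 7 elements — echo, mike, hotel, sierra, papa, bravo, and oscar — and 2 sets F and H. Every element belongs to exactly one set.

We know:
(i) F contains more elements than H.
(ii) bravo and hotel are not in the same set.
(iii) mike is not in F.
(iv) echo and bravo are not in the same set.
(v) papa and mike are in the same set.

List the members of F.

F = {echo, hotel, oscar, sierra}

From (iii): mike ∉ F.
(v): papa matches mike: papa ∉ F.
Only one set left: mike ∈ H.
Only one set left: papa ∈ H.
Suppose echo ∉ F: no assignment then satisfies all the clues, so echo ∈ F.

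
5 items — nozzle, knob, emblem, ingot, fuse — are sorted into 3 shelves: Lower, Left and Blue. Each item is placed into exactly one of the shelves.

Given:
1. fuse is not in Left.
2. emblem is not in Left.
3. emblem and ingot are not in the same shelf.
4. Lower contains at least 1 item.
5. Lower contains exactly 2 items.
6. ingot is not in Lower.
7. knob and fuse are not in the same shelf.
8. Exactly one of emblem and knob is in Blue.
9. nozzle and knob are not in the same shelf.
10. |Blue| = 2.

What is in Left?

Left = {nozzle}

From (1): fuse ∉ Left.
From (2): emblem ∉ Left.
From (6): ingot ∉ Lower.
Suppose nozzle ∉ Left: no assignment then satisfies all the clues, so nozzle ∈ Left.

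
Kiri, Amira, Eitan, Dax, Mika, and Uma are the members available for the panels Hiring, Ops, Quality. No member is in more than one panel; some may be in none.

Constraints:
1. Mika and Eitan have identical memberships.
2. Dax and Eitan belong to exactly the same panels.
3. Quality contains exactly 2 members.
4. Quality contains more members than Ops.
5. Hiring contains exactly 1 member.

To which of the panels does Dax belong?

Dax: none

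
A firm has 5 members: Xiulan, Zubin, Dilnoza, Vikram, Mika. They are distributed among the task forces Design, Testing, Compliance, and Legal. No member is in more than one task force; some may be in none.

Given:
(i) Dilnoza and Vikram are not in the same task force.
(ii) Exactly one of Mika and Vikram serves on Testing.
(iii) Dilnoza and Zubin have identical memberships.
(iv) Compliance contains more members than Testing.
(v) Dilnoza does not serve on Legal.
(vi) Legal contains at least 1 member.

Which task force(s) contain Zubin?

Zubin: Compliance

From (v): Dilnoza ∉ Legal.
(iii): Zubin matches Dilnoza: Zubin ∉ Legal.
Suppose Zubin ∈ Design: no assignment then satisfies all the clues, so Zubin ∉ Design.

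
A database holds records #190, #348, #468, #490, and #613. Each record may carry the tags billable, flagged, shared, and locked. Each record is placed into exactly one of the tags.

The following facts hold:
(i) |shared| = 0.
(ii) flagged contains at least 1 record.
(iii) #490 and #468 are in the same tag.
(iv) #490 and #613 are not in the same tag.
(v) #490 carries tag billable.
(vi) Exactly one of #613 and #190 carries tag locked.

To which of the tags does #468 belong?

From (v): #490 ∈ billable.
(i): shared already has 0, so the rest are out.
(iii): #468 matches #490: #468 ∈ billable.
(iv): #613 ∉ billable.

#468: billable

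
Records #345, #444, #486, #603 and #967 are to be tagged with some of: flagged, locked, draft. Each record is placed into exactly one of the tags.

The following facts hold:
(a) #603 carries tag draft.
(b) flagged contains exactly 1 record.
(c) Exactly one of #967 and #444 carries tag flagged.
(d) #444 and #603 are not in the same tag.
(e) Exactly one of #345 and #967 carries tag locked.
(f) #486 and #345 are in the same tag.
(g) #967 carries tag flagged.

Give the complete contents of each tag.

From (a): #603 ∈ draft.
From (g): #967 ∈ flagged.
(b): flagged already has 1, so the rest are out.
(d): #444 ∉ draft.
(e) (exactly one): #345 ∈ locked.
(f): #486 matches #345: #486 ∈ locked.
Only one tag left: #444 ∈ locked.

flagged = {#967}; locked = {#345, #444, #486}; draft = {#603}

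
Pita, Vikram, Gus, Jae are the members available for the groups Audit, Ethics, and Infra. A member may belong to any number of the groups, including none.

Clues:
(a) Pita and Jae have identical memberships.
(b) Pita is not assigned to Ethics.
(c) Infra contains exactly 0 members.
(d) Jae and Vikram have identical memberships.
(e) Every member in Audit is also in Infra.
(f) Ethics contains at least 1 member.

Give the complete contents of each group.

From (b): Pita ∉ Ethics.
(a): Jae matches Pita: Jae ∉ Ethics.
(c): Infra already has 0, so the rest are out.
(d): Vikram matches Jae: Vikram ∉ Ethics.
(e) contrapositive: Pita ∉ Audit.
(e) contrapositive: Vikram ∉ Audit.
(e) contrapositive: Gus ∉ Audit.
(e) contrapositive: Jae ∉ Audit.
(f): only 1 candidates remain for Ethics, so all are in.

Audit = {}; Ethics = {Gus}; Infra = {}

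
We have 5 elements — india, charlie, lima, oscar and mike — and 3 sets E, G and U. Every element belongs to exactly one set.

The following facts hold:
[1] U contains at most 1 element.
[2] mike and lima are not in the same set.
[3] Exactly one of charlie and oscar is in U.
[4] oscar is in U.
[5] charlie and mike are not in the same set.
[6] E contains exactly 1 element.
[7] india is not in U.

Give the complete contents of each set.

From (4): oscar ∈ U.
From (7): india ∉ U.
(1): U already has 1, so the rest are out.
Suppose india ∈ E: no assignment then satisfies all the clues, so india ∉ E.

E = {mike}; G = {charlie, india, lima}; U = {oscar}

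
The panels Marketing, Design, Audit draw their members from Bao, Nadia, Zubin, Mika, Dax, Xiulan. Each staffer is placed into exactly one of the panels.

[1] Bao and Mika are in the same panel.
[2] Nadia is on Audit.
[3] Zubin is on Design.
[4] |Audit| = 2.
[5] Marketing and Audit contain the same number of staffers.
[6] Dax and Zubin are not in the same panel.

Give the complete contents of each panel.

Marketing = {Bao, Mika}; Design = {Xiulan, Zubin}; Audit = {Dax, Nadia}

From (2): Nadia ∈ Audit.
From (3): Zubin ∈ Design.
(6): Dax ∉ Design.
Suppose Bao ∉ Marketing: no assignment then satisfies all the clues, so Bao ∈ Marketing.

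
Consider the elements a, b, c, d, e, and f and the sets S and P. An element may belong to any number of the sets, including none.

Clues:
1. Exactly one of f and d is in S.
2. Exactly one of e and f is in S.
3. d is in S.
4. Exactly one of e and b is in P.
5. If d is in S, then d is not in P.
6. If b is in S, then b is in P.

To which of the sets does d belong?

From (3): d ∈ S.
(1) (exactly one): f ∉ S.
(2) (exactly one): e ∈ S.
(5): d ∉ P.

d: S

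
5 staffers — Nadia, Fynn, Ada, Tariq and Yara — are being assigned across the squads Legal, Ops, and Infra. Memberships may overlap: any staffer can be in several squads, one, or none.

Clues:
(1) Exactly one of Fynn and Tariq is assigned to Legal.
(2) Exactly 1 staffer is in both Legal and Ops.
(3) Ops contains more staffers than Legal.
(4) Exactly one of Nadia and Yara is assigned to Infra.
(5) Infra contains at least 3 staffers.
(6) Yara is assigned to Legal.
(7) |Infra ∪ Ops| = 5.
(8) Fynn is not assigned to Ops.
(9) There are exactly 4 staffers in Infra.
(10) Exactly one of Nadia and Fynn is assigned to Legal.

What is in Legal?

From (6): Yara ∈ Legal.
From (8): Fynn ∉ Ops.
Suppose Nadia ∈ Legal: no assignment then satisfies all the clues, so Nadia ∉ Legal.

Legal = {Fynn, Yara}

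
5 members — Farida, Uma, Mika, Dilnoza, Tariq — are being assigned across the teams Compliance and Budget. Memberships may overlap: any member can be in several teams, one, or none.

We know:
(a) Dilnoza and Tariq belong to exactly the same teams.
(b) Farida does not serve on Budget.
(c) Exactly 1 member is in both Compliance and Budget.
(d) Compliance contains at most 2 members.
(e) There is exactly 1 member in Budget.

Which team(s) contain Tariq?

Tariq: none

From (b): Farida ∉ Budget.
Suppose Tariq ∈ Compliance: no assignment then satisfies all the clues, so Tariq ∉ Compliance.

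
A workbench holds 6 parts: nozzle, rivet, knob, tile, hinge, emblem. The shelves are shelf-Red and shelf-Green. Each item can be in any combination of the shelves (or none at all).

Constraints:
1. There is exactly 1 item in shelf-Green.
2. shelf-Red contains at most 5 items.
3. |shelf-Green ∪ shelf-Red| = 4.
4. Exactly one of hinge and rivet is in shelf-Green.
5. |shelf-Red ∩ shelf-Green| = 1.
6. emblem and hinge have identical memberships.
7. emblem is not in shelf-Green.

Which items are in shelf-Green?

From (7): emblem ∉ shelf-Green.
(6): hinge matches emblem: hinge ∉ shelf-Green.
(4) (exactly one): rivet ∈ shelf-Green.
(1): shelf-Green already has 1, so the rest are out.

shelf-Green = {rivet}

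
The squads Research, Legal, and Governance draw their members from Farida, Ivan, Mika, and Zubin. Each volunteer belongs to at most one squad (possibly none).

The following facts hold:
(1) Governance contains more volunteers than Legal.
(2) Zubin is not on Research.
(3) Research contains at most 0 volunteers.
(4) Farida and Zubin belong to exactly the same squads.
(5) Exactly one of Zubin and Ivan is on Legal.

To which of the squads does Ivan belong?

From (2): Zubin ∉ Research.
(3): Research already has 0, so the rest are out.
Suppose Ivan ∉ Legal: no assignment then satisfies all the clues, so Ivan ∈ Legal.

Ivan: Legal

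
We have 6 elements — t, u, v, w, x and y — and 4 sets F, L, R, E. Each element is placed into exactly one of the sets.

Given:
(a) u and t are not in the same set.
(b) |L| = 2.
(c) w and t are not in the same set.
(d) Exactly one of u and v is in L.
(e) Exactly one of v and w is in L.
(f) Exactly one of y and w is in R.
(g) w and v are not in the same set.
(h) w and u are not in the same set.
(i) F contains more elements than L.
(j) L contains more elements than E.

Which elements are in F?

F = {u, x, y}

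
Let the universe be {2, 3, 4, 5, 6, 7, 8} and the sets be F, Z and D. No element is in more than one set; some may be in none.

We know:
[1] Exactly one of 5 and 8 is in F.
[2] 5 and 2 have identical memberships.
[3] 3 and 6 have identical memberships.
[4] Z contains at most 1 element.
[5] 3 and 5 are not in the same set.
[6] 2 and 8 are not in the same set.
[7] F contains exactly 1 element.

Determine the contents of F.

F = {8}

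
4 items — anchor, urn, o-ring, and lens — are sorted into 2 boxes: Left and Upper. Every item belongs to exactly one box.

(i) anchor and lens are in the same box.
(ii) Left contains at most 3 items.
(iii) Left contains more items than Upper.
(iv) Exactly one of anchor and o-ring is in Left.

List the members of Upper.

Upper = {o-ring}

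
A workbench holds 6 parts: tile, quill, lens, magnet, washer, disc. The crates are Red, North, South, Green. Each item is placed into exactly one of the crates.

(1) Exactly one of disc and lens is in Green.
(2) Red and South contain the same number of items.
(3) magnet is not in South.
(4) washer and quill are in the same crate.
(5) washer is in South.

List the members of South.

South = {quill, washer}

From (3): magnet ∉ South.
From (5): washer ∈ South.
(4): quill matches washer: quill ∉ Red.
(4): quill matches washer: quill ∉ North.
(4): quill matches washer: quill ∈ South.
Suppose tile ∈ South: no assignment then satisfies all the clues, so tile ∉ South.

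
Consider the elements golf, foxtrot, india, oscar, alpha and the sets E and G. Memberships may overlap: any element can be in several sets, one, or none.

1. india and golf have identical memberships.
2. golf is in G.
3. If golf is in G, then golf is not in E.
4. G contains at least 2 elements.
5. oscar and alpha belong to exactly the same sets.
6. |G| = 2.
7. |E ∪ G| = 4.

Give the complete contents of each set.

E = {alpha, oscar}; G = {golf, india}

From (2): golf ∈ G.
(1): india matches golf: india ∈ G.
(3): golf ∉ E.
(6): G already has 2, so the rest are out.
(1): india matches golf: india ∉ E.
Suppose foxtrot ∈ E: no assignment then satisfies all the clues, so foxtrot ∉ E.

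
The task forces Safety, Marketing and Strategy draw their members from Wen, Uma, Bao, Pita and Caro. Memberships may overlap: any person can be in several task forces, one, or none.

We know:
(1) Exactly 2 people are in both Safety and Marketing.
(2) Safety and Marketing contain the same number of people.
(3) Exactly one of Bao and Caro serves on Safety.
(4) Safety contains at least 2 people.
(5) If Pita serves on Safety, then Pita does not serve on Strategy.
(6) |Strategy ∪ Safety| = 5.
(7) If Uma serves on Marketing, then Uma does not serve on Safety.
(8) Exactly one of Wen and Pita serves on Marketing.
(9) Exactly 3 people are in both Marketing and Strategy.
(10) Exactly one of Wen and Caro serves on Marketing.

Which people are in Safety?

Safety = {Bao, Pita, Wen}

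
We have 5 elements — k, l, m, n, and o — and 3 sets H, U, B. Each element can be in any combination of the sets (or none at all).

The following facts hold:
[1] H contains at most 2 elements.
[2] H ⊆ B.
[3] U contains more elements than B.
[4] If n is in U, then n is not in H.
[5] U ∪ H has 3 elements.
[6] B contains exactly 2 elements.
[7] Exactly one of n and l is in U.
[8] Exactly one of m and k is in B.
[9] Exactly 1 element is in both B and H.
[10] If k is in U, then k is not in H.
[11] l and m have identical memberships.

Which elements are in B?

B = {k, o}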